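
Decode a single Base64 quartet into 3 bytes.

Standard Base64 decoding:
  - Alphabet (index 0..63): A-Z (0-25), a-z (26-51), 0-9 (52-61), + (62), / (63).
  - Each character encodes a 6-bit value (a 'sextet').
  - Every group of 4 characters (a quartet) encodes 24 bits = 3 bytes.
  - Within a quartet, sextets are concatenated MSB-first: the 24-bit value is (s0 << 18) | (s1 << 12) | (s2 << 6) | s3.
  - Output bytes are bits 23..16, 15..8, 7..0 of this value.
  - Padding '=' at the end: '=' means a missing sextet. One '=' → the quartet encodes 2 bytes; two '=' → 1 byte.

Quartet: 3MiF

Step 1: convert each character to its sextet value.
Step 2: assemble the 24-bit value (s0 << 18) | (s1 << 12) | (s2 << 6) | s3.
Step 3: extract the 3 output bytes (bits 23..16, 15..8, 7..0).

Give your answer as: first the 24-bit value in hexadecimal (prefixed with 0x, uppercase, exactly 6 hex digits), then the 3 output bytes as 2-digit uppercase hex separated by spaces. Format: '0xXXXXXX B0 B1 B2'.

Answer: 0xDCC885 DC C8 85

Derivation:
Sextets: 3=55, M=12, i=34, F=5
24-bit: (55<<18) | (12<<12) | (34<<6) | 5
      = 0xDC0000 | 0x00C000 | 0x000880 | 0x000005
      = 0xDCC885
Bytes: (v>>16)&0xFF=DC, (v>>8)&0xFF=C8, v&0xFF=85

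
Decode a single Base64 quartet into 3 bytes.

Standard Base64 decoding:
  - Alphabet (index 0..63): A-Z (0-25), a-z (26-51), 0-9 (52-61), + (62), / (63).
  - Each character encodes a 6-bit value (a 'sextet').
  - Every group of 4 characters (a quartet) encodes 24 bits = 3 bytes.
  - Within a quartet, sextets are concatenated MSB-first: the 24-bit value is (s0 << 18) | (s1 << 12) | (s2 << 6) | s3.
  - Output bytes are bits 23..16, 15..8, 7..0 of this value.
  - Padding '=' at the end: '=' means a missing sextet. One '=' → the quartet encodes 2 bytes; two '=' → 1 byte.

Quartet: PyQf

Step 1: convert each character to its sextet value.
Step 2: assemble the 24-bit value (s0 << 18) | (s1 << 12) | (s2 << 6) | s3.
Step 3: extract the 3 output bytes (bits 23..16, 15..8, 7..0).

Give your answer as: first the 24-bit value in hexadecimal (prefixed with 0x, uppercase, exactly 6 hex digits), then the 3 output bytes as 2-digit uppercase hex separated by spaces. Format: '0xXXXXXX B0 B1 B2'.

Answer: 0x3F241F 3F 24 1F

Derivation:
Sextets: P=15, y=50, Q=16, f=31
24-bit: (15<<18) | (50<<12) | (16<<6) | 31
      = 0x3C0000 | 0x032000 | 0x000400 | 0x00001F
      = 0x3F241F
Bytes: (v>>16)&0xFF=3F, (v>>8)&0xFF=24, v&0xFF=1F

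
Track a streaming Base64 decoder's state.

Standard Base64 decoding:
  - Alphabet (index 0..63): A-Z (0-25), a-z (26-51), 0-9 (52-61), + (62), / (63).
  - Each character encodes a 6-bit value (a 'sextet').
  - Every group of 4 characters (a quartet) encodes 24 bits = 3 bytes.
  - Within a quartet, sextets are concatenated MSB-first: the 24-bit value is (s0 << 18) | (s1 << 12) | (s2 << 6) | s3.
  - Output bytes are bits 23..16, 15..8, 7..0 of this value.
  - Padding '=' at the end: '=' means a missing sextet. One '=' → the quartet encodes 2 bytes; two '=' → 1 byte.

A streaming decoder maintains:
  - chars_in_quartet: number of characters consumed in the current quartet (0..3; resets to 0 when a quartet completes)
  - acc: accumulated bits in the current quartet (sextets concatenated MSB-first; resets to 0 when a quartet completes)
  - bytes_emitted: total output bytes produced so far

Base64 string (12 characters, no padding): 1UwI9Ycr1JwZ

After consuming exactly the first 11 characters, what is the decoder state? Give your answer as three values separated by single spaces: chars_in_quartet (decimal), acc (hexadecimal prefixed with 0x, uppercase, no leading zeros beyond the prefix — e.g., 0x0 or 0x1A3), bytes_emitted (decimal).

After char 0 ('1'=53): chars_in_quartet=1 acc=0x35 bytes_emitted=0
After char 1 ('U'=20): chars_in_quartet=2 acc=0xD54 bytes_emitted=0
After char 2 ('w'=48): chars_in_quartet=3 acc=0x35530 bytes_emitted=0
After char 3 ('I'=8): chars_in_quartet=4 acc=0xD54C08 -> emit D5 4C 08, reset; bytes_emitted=3
After char 4 ('9'=61): chars_in_quartet=1 acc=0x3D bytes_emitted=3
After char 5 ('Y'=24): chars_in_quartet=2 acc=0xF58 bytes_emitted=3
After char 6 ('c'=28): chars_in_quartet=3 acc=0x3D61C bytes_emitted=3
After char 7 ('r'=43): chars_in_quartet=4 acc=0xF5872B -> emit F5 87 2B, reset; bytes_emitted=6
After char 8 ('1'=53): chars_in_quartet=1 acc=0x35 bytes_emitted=6
After char 9 ('J'=9): chars_in_quartet=2 acc=0xD49 bytes_emitted=6
After char 10 ('w'=48): chars_in_quartet=3 acc=0x35270 bytes_emitted=6

Answer: 3 0x35270 6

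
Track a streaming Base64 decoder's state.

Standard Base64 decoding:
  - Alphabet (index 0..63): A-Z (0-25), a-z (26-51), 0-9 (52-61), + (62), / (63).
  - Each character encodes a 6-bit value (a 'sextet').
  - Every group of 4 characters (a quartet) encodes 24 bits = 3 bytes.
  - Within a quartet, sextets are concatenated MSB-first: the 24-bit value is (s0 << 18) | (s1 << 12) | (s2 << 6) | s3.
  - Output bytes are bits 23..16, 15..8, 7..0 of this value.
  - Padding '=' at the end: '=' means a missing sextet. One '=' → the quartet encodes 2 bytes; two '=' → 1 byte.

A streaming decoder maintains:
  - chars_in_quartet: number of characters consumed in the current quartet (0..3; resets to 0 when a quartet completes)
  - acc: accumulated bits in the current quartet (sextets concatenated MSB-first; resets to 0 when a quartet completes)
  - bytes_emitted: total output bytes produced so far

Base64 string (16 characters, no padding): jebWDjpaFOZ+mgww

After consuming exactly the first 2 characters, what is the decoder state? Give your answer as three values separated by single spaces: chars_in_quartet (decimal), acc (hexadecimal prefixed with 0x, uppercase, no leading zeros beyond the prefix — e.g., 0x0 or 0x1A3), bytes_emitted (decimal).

After char 0 ('j'=35): chars_in_quartet=1 acc=0x23 bytes_emitted=0
After char 1 ('e'=30): chars_in_quartet=2 acc=0x8DE bytes_emitted=0

Answer: 2 0x8DE 0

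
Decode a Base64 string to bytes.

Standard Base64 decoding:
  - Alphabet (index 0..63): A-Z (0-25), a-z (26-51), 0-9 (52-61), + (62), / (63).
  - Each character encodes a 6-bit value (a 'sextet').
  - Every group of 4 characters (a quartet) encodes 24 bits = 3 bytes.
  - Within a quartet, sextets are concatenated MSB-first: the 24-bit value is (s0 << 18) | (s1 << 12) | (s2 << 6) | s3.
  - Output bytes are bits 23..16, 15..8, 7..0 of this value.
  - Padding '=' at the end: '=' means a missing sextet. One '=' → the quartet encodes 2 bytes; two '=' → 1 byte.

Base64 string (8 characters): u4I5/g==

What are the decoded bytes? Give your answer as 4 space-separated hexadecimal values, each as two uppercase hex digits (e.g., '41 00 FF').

Answer: BB 82 39 FE

Derivation:
After char 0 ('u'=46): chars_in_quartet=1 acc=0x2E bytes_emitted=0
After char 1 ('4'=56): chars_in_quartet=2 acc=0xBB8 bytes_emitted=0
After char 2 ('I'=8): chars_in_quartet=3 acc=0x2EE08 bytes_emitted=0
After char 3 ('5'=57): chars_in_quartet=4 acc=0xBB8239 -> emit BB 82 39, reset; bytes_emitted=3
After char 4 ('/'=63): chars_in_quartet=1 acc=0x3F bytes_emitted=3
After char 5 ('g'=32): chars_in_quartet=2 acc=0xFE0 bytes_emitted=3
Padding '==': partial quartet acc=0xFE0 -> emit FE; bytes_emitted=4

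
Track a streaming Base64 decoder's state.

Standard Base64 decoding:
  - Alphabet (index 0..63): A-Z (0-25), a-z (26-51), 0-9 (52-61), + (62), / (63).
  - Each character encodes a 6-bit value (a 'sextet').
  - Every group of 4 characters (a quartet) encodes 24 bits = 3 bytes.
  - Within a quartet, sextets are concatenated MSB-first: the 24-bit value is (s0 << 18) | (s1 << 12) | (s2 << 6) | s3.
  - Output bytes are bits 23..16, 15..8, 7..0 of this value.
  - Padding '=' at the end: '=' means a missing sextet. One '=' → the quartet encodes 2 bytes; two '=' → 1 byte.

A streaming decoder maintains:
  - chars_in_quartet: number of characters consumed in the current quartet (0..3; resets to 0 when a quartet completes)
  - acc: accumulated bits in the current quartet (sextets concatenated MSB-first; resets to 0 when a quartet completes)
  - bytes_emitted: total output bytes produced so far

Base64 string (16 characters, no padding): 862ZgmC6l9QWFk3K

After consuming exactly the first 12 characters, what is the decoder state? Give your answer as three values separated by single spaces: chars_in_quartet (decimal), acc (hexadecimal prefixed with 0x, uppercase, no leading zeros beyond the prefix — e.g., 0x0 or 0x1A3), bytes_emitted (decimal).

After char 0 ('8'=60): chars_in_quartet=1 acc=0x3C bytes_emitted=0
After char 1 ('6'=58): chars_in_quartet=2 acc=0xF3A bytes_emitted=0
After char 2 ('2'=54): chars_in_quartet=3 acc=0x3CEB6 bytes_emitted=0
After char 3 ('Z'=25): chars_in_quartet=4 acc=0xF3AD99 -> emit F3 AD 99, reset; bytes_emitted=3
After char 4 ('g'=32): chars_in_quartet=1 acc=0x20 bytes_emitted=3
After char 5 ('m'=38): chars_in_quartet=2 acc=0x826 bytes_emitted=3
After char 6 ('C'=2): chars_in_quartet=3 acc=0x20982 bytes_emitted=3
After char 7 ('6'=58): chars_in_quartet=4 acc=0x8260BA -> emit 82 60 BA, reset; bytes_emitted=6
After char 8 ('l'=37): chars_in_quartet=1 acc=0x25 bytes_emitted=6
After char 9 ('9'=61): chars_in_quartet=2 acc=0x97D bytes_emitted=6
After char 10 ('Q'=16): chars_in_quartet=3 acc=0x25F50 bytes_emitted=6
After char 11 ('W'=22): chars_in_quartet=4 acc=0x97D416 -> emit 97 D4 16, reset; bytes_emitted=9

Answer: 0 0x0 9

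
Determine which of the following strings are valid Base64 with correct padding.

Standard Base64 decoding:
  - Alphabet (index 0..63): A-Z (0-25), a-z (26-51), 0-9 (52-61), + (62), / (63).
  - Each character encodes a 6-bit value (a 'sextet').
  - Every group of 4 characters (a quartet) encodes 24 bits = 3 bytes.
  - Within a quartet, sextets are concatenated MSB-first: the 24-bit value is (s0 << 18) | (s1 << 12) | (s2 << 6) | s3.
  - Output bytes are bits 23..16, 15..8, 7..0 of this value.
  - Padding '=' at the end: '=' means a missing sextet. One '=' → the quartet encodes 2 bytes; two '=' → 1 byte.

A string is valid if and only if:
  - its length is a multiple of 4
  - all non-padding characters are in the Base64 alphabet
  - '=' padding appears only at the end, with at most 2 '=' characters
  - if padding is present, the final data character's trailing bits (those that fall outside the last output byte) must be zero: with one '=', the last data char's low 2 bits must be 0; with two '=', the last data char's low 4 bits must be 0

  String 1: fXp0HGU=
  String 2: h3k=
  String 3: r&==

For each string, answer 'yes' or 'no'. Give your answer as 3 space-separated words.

Answer: yes yes no

Derivation:
String 1: 'fXp0HGU=' → valid
String 2: 'h3k=' → valid
String 3: 'r&==' → invalid (bad char(s): ['&'])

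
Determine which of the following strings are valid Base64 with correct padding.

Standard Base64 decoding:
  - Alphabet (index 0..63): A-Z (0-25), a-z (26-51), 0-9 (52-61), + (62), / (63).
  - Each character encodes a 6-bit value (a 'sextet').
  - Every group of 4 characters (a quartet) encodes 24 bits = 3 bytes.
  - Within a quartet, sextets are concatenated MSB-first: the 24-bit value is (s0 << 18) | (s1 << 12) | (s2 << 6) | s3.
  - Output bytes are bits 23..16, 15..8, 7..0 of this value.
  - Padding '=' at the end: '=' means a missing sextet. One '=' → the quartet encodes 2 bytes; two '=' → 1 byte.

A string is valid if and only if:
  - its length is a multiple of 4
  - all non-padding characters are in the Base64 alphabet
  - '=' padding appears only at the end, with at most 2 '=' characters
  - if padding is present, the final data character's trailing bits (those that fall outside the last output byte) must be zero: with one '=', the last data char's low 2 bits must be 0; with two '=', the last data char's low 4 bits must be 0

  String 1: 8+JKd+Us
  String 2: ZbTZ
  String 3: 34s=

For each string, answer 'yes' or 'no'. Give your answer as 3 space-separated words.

Answer: yes yes yes

Derivation:
String 1: '8+JKd+Us' → valid
String 2: 'ZbTZ' → valid
String 3: '34s=' → valid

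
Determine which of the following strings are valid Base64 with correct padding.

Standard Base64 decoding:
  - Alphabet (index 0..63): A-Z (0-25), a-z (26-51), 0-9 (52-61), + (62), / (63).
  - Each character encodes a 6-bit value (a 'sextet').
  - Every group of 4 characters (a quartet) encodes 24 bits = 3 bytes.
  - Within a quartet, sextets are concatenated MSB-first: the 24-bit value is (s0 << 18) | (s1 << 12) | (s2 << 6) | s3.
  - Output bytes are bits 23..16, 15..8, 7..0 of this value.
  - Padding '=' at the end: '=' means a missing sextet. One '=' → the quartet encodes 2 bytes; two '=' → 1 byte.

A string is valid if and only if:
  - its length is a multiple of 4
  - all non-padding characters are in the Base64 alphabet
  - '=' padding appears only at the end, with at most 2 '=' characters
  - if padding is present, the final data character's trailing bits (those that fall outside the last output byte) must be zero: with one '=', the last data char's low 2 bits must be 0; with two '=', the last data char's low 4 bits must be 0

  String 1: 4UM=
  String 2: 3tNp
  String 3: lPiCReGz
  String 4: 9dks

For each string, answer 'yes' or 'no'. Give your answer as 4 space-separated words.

Answer: yes yes yes yes

Derivation:
String 1: '4UM=' → valid
String 2: '3tNp' → valid
String 3: 'lPiCReGz' → valid
String 4: '9dks' → valid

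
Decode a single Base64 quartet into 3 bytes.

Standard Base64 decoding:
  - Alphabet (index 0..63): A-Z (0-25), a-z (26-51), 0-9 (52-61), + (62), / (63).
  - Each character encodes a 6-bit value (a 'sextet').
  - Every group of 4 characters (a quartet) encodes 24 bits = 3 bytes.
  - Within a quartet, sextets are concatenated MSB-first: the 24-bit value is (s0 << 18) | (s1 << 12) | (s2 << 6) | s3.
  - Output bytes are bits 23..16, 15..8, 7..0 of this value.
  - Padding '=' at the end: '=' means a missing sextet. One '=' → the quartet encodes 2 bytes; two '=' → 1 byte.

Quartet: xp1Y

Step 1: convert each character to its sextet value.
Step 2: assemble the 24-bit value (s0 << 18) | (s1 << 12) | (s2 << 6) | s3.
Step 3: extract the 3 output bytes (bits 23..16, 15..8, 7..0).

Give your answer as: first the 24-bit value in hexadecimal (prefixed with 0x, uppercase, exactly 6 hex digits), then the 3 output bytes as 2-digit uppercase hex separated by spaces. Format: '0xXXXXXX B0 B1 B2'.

Answer: 0xC69D58 C6 9D 58

Derivation:
Sextets: x=49, p=41, 1=53, Y=24
24-bit: (49<<18) | (41<<12) | (53<<6) | 24
      = 0xC40000 | 0x029000 | 0x000D40 | 0x000018
      = 0xC69D58
Bytes: (v>>16)&0xFF=C6, (v>>8)&0xFF=9D, v&0xFF=58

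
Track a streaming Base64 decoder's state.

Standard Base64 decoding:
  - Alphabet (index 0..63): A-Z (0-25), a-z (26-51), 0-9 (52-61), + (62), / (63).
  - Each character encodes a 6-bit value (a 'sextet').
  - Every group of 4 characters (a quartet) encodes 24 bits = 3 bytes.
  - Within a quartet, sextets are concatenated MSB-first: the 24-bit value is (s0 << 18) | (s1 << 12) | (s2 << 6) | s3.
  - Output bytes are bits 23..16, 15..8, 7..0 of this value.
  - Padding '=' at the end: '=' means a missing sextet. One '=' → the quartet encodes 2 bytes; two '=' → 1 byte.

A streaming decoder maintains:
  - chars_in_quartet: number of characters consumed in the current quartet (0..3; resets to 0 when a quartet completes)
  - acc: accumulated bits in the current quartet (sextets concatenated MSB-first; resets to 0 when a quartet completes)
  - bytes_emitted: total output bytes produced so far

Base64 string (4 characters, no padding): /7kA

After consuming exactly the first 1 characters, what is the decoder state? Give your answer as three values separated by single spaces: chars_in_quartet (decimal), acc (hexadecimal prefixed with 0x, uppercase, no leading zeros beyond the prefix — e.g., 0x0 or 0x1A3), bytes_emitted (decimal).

After char 0 ('/'=63): chars_in_quartet=1 acc=0x3F bytes_emitted=0

Answer: 1 0x3F 0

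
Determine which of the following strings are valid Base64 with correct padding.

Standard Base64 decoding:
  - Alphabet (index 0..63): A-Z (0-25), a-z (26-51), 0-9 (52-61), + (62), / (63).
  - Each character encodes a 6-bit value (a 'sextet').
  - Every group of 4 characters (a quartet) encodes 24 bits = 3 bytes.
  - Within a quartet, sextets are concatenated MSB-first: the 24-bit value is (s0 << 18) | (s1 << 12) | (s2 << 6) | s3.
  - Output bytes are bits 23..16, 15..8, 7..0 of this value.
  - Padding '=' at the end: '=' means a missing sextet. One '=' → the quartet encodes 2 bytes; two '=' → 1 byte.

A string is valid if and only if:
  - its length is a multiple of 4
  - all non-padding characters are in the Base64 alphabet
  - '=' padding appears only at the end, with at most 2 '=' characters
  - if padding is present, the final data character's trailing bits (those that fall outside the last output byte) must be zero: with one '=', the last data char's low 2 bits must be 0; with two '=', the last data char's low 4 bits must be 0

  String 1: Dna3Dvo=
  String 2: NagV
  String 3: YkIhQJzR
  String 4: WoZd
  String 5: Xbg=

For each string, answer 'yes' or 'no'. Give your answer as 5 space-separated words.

Answer: yes yes yes yes yes

Derivation:
String 1: 'Dna3Dvo=' → valid
String 2: 'NagV' → valid
String 3: 'YkIhQJzR' → valid
String 4: 'WoZd' → valid
String 5: 'Xbg=' → valid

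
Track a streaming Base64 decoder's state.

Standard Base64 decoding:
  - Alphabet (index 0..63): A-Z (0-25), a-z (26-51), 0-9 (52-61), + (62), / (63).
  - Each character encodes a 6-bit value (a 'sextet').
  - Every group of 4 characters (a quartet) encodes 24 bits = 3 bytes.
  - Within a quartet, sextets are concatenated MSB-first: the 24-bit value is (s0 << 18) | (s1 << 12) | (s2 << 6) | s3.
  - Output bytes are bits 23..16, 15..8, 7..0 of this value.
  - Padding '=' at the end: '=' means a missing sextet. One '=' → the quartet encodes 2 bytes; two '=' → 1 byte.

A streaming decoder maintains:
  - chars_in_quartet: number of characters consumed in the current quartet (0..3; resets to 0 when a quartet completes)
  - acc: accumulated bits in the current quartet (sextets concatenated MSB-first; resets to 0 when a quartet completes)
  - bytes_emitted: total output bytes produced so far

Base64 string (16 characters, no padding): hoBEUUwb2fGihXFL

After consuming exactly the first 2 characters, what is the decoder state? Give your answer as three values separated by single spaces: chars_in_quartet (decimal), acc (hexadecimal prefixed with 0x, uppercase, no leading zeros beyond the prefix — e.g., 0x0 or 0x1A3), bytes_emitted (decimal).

Answer: 2 0x868 0

Derivation:
After char 0 ('h'=33): chars_in_quartet=1 acc=0x21 bytes_emitted=0
After char 1 ('o'=40): chars_in_quartet=2 acc=0x868 bytes_emitted=0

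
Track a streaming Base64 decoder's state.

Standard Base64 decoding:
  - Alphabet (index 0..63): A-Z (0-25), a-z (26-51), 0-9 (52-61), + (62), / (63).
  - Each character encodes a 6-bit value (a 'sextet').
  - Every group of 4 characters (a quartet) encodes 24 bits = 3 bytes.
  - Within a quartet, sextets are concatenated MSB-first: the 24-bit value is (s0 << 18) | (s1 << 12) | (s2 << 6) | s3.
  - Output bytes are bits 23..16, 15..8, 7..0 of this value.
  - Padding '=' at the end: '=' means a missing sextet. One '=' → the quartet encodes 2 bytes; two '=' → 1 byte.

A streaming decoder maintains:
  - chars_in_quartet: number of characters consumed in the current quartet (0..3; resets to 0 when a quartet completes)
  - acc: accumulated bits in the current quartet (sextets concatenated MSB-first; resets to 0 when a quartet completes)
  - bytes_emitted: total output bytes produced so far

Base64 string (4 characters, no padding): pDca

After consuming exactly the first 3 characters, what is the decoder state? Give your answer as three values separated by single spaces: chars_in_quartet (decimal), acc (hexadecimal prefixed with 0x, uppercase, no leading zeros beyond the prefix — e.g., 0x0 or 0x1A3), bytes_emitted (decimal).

After char 0 ('p'=41): chars_in_quartet=1 acc=0x29 bytes_emitted=0
After char 1 ('D'=3): chars_in_quartet=2 acc=0xA43 bytes_emitted=0
After char 2 ('c'=28): chars_in_quartet=3 acc=0x290DC bytes_emitted=0

Answer: 3 0x290DC 0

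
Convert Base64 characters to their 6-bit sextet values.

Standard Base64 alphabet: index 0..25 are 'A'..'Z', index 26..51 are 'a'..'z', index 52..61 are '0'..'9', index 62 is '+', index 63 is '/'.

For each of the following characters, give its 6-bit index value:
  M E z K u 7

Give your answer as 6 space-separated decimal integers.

Answer: 12 4 51 10 46 59

Derivation:
'M': A..Z range, ord('M') − ord('A') = 12
'E': A..Z range, ord('E') − ord('A') = 4
'z': a..z range, 26 + ord('z') − ord('a') = 51
'K': A..Z range, ord('K') − ord('A') = 10
'u': a..z range, 26 + ord('u') − ord('a') = 46
'7': 0..9 range, 52 + ord('7') − ord('0') = 59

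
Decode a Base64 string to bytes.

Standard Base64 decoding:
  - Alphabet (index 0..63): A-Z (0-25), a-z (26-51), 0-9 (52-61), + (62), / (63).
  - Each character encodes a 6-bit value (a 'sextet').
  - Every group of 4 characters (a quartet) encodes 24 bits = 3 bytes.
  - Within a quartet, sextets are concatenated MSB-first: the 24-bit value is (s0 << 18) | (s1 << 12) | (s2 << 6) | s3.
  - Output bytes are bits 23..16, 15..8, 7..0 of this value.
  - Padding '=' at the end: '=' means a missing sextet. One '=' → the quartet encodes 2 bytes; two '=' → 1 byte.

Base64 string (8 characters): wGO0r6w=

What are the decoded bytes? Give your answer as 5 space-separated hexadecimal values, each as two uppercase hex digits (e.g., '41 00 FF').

After char 0 ('w'=48): chars_in_quartet=1 acc=0x30 bytes_emitted=0
After char 1 ('G'=6): chars_in_quartet=2 acc=0xC06 bytes_emitted=0
After char 2 ('O'=14): chars_in_quartet=3 acc=0x3018E bytes_emitted=0
After char 3 ('0'=52): chars_in_quartet=4 acc=0xC063B4 -> emit C0 63 B4, reset; bytes_emitted=3
After char 4 ('r'=43): chars_in_quartet=1 acc=0x2B bytes_emitted=3
After char 5 ('6'=58): chars_in_quartet=2 acc=0xAFA bytes_emitted=3
After char 6 ('w'=48): chars_in_quartet=3 acc=0x2BEB0 bytes_emitted=3
Padding '=': partial quartet acc=0x2BEB0 -> emit AF AC; bytes_emitted=5

Answer: C0 63 B4 AF AC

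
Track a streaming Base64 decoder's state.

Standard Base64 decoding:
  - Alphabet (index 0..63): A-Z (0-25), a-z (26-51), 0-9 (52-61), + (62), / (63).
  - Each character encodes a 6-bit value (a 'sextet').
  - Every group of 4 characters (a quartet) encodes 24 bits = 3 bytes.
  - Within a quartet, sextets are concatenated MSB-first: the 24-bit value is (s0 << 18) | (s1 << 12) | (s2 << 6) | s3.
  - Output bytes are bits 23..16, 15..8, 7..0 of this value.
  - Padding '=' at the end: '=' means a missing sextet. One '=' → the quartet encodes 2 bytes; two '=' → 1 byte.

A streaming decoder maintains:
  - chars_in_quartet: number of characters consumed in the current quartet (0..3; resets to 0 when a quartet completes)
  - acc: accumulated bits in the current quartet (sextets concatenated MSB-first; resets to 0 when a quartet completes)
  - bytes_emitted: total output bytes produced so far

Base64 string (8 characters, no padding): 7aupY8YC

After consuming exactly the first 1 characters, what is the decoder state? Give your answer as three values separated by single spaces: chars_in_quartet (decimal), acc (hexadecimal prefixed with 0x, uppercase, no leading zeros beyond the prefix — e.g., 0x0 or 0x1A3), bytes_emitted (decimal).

Answer: 1 0x3B 0

Derivation:
After char 0 ('7'=59): chars_in_quartet=1 acc=0x3B bytes_emitted=0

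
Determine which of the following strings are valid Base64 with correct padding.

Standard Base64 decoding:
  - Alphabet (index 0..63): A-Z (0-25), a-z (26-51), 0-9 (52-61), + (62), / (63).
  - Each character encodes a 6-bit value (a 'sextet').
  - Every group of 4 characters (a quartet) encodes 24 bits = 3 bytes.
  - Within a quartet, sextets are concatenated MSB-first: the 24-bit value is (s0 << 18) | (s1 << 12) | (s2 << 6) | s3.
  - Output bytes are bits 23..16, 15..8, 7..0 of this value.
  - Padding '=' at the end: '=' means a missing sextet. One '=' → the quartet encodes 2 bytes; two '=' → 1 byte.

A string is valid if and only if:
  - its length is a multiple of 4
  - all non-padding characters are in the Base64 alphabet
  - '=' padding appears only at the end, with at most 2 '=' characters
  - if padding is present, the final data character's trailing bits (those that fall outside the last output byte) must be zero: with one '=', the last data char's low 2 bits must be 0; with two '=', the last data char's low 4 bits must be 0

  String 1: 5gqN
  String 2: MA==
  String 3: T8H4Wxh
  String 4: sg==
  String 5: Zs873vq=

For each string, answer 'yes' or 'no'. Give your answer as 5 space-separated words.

String 1: '5gqN' → valid
String 2: 'MA==' → valid
String 3: 'T8H4Wxh' → invalid (len=7 not mult of 4)
String 4: 'sg==' → valid
String 5: 'Zs873vq=' → invalid (bad trailing bits)

Answer: yes yes no yes no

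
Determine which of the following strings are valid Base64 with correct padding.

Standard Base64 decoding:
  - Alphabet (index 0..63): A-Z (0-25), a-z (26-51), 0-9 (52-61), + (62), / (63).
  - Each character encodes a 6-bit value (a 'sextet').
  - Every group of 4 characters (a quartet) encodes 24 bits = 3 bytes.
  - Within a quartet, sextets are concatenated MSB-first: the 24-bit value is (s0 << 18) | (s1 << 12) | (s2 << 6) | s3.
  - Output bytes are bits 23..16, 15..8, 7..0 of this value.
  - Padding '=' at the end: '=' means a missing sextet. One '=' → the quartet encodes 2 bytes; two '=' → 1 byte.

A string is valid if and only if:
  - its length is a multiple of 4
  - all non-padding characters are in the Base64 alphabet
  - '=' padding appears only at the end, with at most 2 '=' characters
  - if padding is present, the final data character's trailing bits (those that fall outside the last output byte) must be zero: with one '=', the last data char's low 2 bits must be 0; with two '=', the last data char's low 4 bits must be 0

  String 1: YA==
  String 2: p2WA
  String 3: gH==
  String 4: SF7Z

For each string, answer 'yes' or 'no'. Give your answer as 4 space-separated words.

Answer: yes yes no yes

Derivation:
String 1: 'YA==' → valid
String 2: 'p2WA' → valid
String 3: 'gH==' → invalid (bad trailing bits)
String 4: 'SF7Z' → valid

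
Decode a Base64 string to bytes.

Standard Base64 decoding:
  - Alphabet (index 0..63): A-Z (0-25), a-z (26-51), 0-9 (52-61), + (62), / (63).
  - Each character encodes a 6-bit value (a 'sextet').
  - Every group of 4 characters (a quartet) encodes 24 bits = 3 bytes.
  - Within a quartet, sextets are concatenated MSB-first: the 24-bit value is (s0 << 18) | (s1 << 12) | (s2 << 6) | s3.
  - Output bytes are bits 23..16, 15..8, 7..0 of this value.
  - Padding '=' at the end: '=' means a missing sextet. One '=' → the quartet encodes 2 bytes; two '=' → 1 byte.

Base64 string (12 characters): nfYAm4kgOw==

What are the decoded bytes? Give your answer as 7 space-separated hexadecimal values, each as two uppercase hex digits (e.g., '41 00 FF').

After char 0 ('n'=39): chars_in_quartet=1 acc=0x27 bytes_emitted=0
After char 1 ('f'=31): chars_in_quartet=2 acc=0x9DF bytes_emitted=0
After char 2 ('Y'=24): chars_in_quartet=3 acc=0x277D8 bytes_emitted=0
After char 3 ('A'=0): chars_in_quartet=4 acc=0x9DF600 -> emit 9D F6 00, reset; bytes_emitted=3
After char 4 ('m'=38): chars_in_quartet=1 acc=0x26 bytes_emitted=3
After char 5 ('4'=56): chars_in_quartet=2 acc=0x9B8 bytes_emitted=3
After char 6 ('k'=36): chars_in_quartet=3 acc=0x26E24 bytes_emitted=3
After char 7 ('g'=32): chars_in_quartet=4 acc=0x9B8920 -> emit 9B 89 20, reset; bytes_emitted=6
After char 8 ('O'=14): chars_in_quartet=1 acc=0xE bytes_emitted=6
After char 9 ('w'=48): chars_in_quartet=2 acc=0x3B0 bytes_emitted=6
Padding '==': partial quartet acc=0x3B0 -> emit 3B; bytes_emitted=7

Answer: 9D F6 00 9B 89 20 3B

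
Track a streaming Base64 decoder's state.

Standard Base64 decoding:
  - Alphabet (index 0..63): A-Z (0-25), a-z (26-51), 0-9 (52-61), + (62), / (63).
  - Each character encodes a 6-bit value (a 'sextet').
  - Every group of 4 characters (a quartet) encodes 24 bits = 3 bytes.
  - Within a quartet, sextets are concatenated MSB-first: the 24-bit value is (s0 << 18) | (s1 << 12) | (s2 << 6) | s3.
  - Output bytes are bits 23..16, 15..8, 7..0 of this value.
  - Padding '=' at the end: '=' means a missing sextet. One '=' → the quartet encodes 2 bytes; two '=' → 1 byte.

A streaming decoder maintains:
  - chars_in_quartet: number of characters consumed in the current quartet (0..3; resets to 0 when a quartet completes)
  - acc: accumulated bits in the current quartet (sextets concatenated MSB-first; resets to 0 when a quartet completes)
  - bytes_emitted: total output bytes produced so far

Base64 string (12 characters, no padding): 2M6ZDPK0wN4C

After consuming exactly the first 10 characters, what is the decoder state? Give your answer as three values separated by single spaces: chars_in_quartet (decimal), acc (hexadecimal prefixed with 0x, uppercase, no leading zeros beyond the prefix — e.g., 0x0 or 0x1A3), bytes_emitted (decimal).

Answer: 2 0xC0D 6

Derivation:
After char 0 ('2'=54): chars_in_quartet=1 acc=0x36 bytes_emitted=0
After char 1 ('M'=12): chars_in_quartet=2 acc=0xD8C bytes_emitted=0
After char 2 ('6'=58): chars_in_quartet=3 acc=0x3633A bytes_emitted=0
After char 3 ('Z'=25): chars_in_quartet=4 acc=0xD8CE99 -> emit D8 CE 99, reset; bytes_emitted=3
After char 4 ('D'=3): chars_in_quartet=1 acc=0x3 bytes_emitted=3
After char 5 ('P'=15): chars_in_quartet=2 acc=0xCF bytes_emitted=3
After char 6 ('K'=10): chars_in_quartet=3 acc=0x33CA bytes_emitted=3
After char 7 ('0'=52): chars_in_quartet=4 acc=0xCF2B4 -> emit 0C F2 B4, reset; bytes_emitted=6
After char 8 ('w'=48): chars_in_quartet=1 acc=0x30 bytes_emitted=6
After char 9 ('N'=13): chars_in_quartet=2 acc=0xC0D bytes_emitted=6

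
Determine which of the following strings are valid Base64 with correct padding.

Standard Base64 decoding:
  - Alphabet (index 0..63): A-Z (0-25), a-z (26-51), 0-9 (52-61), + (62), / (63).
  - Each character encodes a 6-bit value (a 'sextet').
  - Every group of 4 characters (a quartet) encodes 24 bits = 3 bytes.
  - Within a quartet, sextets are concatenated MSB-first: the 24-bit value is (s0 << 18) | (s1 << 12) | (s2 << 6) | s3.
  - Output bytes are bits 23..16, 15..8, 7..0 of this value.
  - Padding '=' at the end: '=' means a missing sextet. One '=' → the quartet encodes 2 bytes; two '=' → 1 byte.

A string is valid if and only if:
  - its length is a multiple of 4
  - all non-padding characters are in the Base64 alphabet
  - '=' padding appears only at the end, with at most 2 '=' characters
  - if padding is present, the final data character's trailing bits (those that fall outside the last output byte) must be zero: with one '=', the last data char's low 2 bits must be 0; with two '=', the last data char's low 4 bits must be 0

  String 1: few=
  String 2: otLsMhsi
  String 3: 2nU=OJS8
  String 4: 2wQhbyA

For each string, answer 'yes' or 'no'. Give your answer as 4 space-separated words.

Answer: yes yes no no

Derivation:
String 1: 'few=' → valid
String 2: 'otLsMhsi' → valid
String 3: '2nU=OJS8' → invalid (bad char(s): ['=']; '=' in middle)
String 4: '2wQhbyA' → invalid (len=7 not mult of 4)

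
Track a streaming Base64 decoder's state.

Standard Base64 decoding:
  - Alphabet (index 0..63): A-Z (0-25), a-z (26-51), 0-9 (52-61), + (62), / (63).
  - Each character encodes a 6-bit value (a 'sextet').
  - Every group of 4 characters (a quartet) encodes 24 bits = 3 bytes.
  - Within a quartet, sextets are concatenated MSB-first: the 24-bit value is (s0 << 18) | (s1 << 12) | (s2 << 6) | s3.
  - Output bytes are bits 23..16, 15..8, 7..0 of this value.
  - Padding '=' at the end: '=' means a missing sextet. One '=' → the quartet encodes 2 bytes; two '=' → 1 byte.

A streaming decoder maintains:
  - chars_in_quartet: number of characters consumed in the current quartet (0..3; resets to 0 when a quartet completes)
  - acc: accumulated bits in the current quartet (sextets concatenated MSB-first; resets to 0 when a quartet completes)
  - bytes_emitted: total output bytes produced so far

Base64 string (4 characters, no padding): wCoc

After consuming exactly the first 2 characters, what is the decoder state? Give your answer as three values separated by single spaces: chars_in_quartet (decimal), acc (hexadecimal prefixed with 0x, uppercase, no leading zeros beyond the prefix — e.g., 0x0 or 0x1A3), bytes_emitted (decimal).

After char 0 ('w'=48): chars_in_quartet=1 acc=0x30 bytes_emitted=0
After char 1 ('C'=2): chars_in_quartet=2 acc=0xC02 bytes_emitted=0

Answer: 2 0xC02 0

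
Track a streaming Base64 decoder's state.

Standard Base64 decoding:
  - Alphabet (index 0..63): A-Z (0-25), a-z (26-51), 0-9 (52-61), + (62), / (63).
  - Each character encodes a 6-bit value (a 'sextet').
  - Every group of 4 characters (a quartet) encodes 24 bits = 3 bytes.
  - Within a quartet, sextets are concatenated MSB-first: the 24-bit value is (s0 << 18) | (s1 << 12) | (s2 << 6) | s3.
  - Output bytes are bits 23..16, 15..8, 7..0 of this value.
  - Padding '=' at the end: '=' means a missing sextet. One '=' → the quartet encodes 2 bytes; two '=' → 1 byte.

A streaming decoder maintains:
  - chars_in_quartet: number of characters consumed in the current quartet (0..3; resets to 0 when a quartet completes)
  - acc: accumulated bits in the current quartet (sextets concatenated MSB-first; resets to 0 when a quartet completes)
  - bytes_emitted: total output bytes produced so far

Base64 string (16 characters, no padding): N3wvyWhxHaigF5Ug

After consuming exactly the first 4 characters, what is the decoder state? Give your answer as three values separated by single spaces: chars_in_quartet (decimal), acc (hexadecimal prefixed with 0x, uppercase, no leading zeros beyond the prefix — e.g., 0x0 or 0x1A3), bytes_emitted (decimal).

After char 0 ('N'=13): chars_in_quartet=1 acc=0xD bytes_emitted=0
After char 1 ('3'=55): chars_in_quartet=2 acc=0x377 bytes_emitted=0
After char 2 ('w'=48): chars_in_quartet=3 acc=0xDDF0 bytes_emitted=0
After char 3 ('v'=47): chars_in_quartet=4 acc=0x377C2F -> emit 37 7C 2F, reset; bytes_emitted=3

Answer: 0 0x0 3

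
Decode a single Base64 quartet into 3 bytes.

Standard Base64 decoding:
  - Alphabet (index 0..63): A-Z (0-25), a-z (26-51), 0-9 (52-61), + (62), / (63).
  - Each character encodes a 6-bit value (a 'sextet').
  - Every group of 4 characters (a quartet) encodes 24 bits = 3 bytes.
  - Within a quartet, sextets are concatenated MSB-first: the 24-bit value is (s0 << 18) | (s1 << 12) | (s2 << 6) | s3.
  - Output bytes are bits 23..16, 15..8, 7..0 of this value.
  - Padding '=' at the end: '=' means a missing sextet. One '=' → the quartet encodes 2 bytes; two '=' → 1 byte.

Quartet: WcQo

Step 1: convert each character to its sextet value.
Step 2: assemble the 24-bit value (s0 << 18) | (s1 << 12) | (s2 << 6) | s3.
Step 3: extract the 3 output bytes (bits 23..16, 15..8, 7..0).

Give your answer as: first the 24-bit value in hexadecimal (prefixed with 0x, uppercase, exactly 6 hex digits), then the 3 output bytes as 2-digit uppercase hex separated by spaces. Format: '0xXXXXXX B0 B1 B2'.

Answer: 0x59C428 59 C4 28

Derivation:
Sextets: W=22, c=28, Q=16, o=40
24-bit: (22<<18) | (28<<12) | (16<<6) | 40
      = 0x580000 | 0x01C000 | 0x000400 | 0x000028
      = 0x59C428
Bytes: (v>>16)&0xFF=59, (v>>8)&0xFF=C4, v&0xFF=28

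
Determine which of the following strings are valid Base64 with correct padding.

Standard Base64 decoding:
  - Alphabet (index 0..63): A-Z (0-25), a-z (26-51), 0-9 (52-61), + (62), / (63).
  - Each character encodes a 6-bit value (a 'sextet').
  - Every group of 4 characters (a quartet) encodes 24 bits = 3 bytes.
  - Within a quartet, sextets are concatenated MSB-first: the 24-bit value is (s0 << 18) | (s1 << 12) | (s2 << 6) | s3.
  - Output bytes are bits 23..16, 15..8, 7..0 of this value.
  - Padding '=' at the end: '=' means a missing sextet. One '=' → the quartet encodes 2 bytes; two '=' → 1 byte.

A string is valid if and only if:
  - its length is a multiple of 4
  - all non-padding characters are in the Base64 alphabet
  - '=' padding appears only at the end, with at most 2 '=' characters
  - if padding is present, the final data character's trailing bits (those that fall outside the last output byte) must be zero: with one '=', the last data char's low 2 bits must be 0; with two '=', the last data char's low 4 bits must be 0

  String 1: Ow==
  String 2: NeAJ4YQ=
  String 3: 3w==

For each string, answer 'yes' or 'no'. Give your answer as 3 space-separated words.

Answer: yes yes yes

Derivation:
String 1: 'Ow==' → valid
String 2: 'NeAJ4YQ=' → valid
String 3: '3w==' → valid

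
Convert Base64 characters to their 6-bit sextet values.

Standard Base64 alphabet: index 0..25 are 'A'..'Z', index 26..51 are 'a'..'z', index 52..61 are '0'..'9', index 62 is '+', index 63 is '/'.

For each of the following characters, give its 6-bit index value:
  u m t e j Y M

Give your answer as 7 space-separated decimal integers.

'u': a..z range, 26 + ord('u') − ord('a') = 46
'm': a..z range, 26 + ord('m') − ord('a') = 38
't': a..z range, 26 + ord('t') − ord('a') = 45
'e': a..z range, 26 + ord('e') − ord('a') = 30
'j': a..z range, 26 + ord('j') − ord('a') = 35
'Y': A..Z range, ord('Y') − ord('A') = 24
'M': A..Z range, ord('M') − ord('A') = 12

Answer: 46 38 45 30 35 24 12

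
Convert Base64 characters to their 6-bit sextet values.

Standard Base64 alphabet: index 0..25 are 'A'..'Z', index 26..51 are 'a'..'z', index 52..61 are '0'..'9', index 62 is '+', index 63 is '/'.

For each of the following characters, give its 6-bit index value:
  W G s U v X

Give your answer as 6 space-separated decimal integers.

Answer: 22 6 44 20 47 23

Derivation:
'W': A..Z range, ord('W') − ord('A') = 22
'G': A..Z range, ord('G') − ord('A') = 6
's': a..z range, 26 + ord('s') − ord('a') = 44
'U': A..Z range, ord('U') − ord('A') = 20
'v': a..z range, 26 + ord('v') − ord('a') = 47
'X': A..Z range, ord('X') − ord('A') = 23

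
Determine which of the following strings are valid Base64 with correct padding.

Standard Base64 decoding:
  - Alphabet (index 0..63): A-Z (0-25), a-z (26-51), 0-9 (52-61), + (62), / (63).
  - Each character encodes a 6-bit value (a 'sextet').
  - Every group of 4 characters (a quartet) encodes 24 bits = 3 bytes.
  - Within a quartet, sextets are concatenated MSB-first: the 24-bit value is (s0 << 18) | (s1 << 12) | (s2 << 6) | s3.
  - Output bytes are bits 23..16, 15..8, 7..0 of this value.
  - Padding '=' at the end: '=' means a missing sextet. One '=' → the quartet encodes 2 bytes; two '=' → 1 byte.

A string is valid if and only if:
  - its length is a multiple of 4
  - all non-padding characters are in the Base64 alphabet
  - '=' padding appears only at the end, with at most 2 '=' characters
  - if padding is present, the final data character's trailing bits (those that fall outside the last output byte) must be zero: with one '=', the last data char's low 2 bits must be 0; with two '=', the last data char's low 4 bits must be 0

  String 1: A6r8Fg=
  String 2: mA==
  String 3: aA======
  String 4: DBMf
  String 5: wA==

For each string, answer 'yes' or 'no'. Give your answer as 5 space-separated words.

String 1: 'A6r8Fg=' → invalid (len=7 not mult of 4)
String 2: 'mA==' → valid
String 3: 'aA======' → invalid (6 pad chars (max 2))
String 4: 'DBMf' → valid
String 5: 'wA==' → valid

Answer: no yes no yes yes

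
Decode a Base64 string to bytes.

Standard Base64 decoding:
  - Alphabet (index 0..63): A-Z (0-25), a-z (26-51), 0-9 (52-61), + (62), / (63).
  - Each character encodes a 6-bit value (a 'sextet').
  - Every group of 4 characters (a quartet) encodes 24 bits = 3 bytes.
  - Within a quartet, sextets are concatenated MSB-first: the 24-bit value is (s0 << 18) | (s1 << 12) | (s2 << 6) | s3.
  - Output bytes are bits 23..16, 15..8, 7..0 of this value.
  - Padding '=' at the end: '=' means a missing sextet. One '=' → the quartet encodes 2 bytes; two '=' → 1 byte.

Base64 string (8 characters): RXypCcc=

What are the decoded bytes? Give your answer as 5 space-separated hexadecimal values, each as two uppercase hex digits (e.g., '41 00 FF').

Answer: 45 7C A9 09 C7

Derivation:
After char 0 ('R'=17): chars_in_quartet=1 acc=0x11 bytes_emitted=0
After char 1 ('X'=23): chars_in_quartet=2 acc=0x457 bytes_emitted=0
After char 2 ('y'=50): chars_in_quartet=3 acc=0x115F2 bytes_emitted=0
After char 3 ('p'=41): chars_in_quartet=4 acc=0x457CA9 -> emit 45 7C A9, reset; bytes_emitted=3
After char 4 ('C'=2): chars_in_quartet=1 acc=0x2 bytes_emitted=3
After char 5 ('c'=28): chars_in_quartet=2 acc=0x9C bytes_emitted=3
After char 6 ('c'=28): chars_in_quartet=3 acc=0x271C bytes_emitted=3
Padding '=': partial quartet acc=0x271C -> emit 09 C7; bytes_emitted=5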